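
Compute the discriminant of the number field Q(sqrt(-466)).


For K = Q(sqrt(d)) with d squarefree: disc(K) = d if d = 1 mod 4, and disc(K) = 4d if d = 2 or 3 mod 4.
Here d = -466, and d mod 4 = 2.
d = 2 mod 4, not 1 (O_K = Z[sqrt(d)]), so disc(K) = 4d = 4 * (-466) = -1864

-1864


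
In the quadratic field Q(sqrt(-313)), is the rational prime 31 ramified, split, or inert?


K = Q(sqrt(-313)). Since d mod 4 = 3, disc(K) = -1252.
Check p | disc: -1252 mod 31 = 19.
p does not divide disc. Compute Legendre symbol (d/p):
28^((31-1)/2) mod 31 = 1
(d/p) = 1, so p splits: (p) = P*P' with e=1, f=1, g=2.
Therefore p is split.

split


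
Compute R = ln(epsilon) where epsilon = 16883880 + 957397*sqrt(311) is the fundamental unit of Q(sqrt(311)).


epsilon = 16883880 + 957397*sqrt(311)
= 3.3768e+07
R = ln(3.3768e+07)
= 17.3350

17.3350


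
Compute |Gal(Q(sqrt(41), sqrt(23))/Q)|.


The 2 square roots of distinct primes are multiplicatively independent over Q,
so [K:Q] = 2^2 and Gal(K/Q) is isomorphic to (Z/2Z)^2.
|Gal| = 2^2 = 4

4


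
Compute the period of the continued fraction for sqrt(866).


Run the CF algorithm for sqrt(866).
a_0 = floor(sqrt(866)) = 29; set m_0=0, q_0=1.
Recurrence: m' = q*a - m,  q' = (d - m'^2)/q,  a' = floor((a_0 + m')/q').
  step 1: m=29, q=25, a=2
  step 2: m=21, q=17, a=2
  step 3: m=13, q=41, a=1
  step 4: m=28, q=2, a=28
  step 5: m=28, q=41, a=1
  step 6: m=13, q=17, a=2
  step 7: m=21, q=25, a=2
  step 8: m=29, q=1, a=58
a_8 = 2*a_0 = 58, so the period closes here.
sqrt(866) = [29; 2, 2, 1, 28, 1, 2, 2, 58]
Period length = 8

8


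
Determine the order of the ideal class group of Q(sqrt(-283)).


K = Q(sqrt(-283)). d mod 4 = 1, so D = disc(K) = d = -283
h(K) equals the number of primitive reduced positive-definite forms (a, b, c) = a*x^2 + b*x*y + c*y^2 with b^2 - 4ac = D,
where reduced means |b| <= a <= c, with b >= 0 whenever |b| = a or a = c, and primitive means gcd(a, b, c) = 1.
Reduced forces 3a^2 <= |D| = 283, so 1 <= a <= 9; b must have the parity of D, and c = (b^2 - D)/(4a) must be an integer >= a.
Enumerate a = 1..9, b in [-a, a]:
  a=1: (1, 1, 71)  [1]
  a=2..6: none
  a=7: (7, -5, 11), (7, 5, 11)  [2]
  a=8..9: none
Total reduced forms: 1 + 2 = 3
h = 3

3


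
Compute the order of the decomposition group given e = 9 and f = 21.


|D_P| = e * f
= 9 * 21
= 189

189


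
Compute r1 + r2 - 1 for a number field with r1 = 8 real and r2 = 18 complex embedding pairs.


By Dirichlet's unit theorem:
rank = r1 + r2 - 1
= 8 + 18 - 1
= 25

25


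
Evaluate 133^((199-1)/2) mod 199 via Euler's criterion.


p = 199 is prime and the exponent is (p-1)/2 = 99, so by Euler's criterion 133^99 = (133/199) = +1 or -1 mod 199.
Compute by square-and-multiply:
  99 = 64 + 32 + 2 + 1 (binary 1100011)
  Repeated squaring mod 199: 133^1 = 133, 133^2 = 177, 133^4 = 86, 133^8 = 33, 133^16 = 94, 133^32 = 80, 133^64 = 32
  133^99 = 133^64 * 133^32 * 133^2 * 133^1 = 32 * 80 * 177 * 133 mod 199
    32 * 80 = 2560 = 172 mod 199
    172 * 177 = 30444 = 196 mod 199
    196 * 133 = 26068 = 198 mod 199
  133^99 = 198 mod 199
Result 198 = p - 1 = -1 mod 199: 133 is a quadratic non-residue mod 199. As a residue in [0, p-1] the value is 198.
133^99 mod 199 = 198

198


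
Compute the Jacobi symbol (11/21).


Compute (11/21) via quadratic reciprocity:
  reciprocity: (11/21) -> +(21/11)
  reduce: (10/11)
  pull out 2: (2/11) = -1  (since 11 mod 8 = 3)
  reciprocity: (5/11) -> +(11/5)
  reduce: (1/5)
  (1/5) = 1
Product of signs = -1

-1


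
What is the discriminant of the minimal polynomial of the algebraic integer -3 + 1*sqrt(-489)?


The element -3 + 1*sqrt(-489) has minimal polynomial:
x^2 + 6*x + 498
Discriminant = (6)^2 - 4*(498)
= 36 - 1992
= -1956

-1956


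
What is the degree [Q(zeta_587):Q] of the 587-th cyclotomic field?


The degree equals Euler's totient phi(587).
587 = 587
phi(587) = 586

586


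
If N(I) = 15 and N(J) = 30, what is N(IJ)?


N(IJ) = N(I) * N(J)
= 15 * 30
= 450

450


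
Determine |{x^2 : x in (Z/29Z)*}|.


For prime p, the number of non-zero quadratic residues is (p-1)/2.
= (29-1)/2
= 14

14


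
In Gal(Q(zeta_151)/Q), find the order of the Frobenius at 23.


The Frobenius at p in Gal(Q(zeta_n)/Q) = (Z/nZ)* is the class of p, so its order is ord_151(23), the smallest k >= 1 with 23^k = 1 mod 151.
n = 151 = 151, phi(151) = 150; the order divides phi(n).
Divisors of 150: 1, 2, 3, 5, 6, 10, 15, 25, 30, 50, 75, 150
Repeated squaring mod 151: 23^1 = 23, 23^2 = 76, 23^4 = 38, 23^8 = 85, 23^16 = 128, 23^32 = 76, 23^64 = 38, 23^128 = 85
Test divisors in increasing order:
  k=1: 23^1 = 23 mod 151
  k=2: 23^2 = 76 mod 151
  k=3: 23^3 = 76 * 23 = 87 mod 151
  k=5: 23^5 = 38 * 23 = 119 mod 151
  k=6: 23^6 = 38 * 76 = 19 mod 151
  k=10: 23^10 = 85 * 76 = 118 mod 151
  k=15: 23^15 = 85 * 38 * 76 * 23 = 150 mod 151
  k=25: 23^25 = 128 * 85 * 23 = 33 mod 151
  k=30: 23^30 = 128 * 85 * 38 * 76 = 1 mod 151  <- first divisor giving 1
Order = 30

30


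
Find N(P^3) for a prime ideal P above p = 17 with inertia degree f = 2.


N(P^a) = p^(a*f)
= 17^(3*2)
= 17^6
= 24137569

24137569


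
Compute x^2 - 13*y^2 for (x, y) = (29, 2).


x^2 - d*y^2
= 29^2 - 13*2^2
= 841 - 52
= 789

789


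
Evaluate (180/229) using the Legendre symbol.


p = 229 is prime, so compute (180/229) with the reciprocity algorithm (Jacobi-symbol steps: pull out 2s via (2/n), flip via reciprocity, reduce):
  pull out 2: (2/229) = -1  (since 229 mod 8 = 5)
  pull out 2: (2/229) = -1  (since 229 mod 8 = 5)
  reciprocity: (45/229) -> +(229/45)
  reduce: (4/45)
  pull out 2: (2/45) = -1  (since 45 mod 8 = 5)
  pull out 2: (2/45) = -1  (since 45 mod 8 = 5)
  (1/45) = 1
Product of signs = 1
(180/229) = 1

1


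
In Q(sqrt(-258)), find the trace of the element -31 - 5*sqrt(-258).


Tr(a + b*sqrt(d)) = (a + b*sqrt(d)) + (a - b*sqrt(d)) = 2a
= 2 * (-31)
= -62

-62


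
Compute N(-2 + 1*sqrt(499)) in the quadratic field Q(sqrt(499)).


N(a + b*sqrt(d)) = a^2 - d*b^2
= (-2)^2 - (499)*(1)^2
= 4 - 499
= -495

-495


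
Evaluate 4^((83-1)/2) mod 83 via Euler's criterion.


p = 83 is prime and the exponent is (p-1)/2 = 41, so by Euler's criterion 4^41 = (4/83) = +1 or -1 mod 83.
Compute by square-and-multiply:
  41 = 32 + 8 + 1 (binary 101001)
  Repeated squaring mod 83: 4^1 = 4, 4^2 = 16, 4^4 = 7, 4^8 = 49, 4^16 = 77, 4^32 = 36
  4^41 = 4^32 * 4^8 * 4^1 = 36 * 49 * 4 mod 83
    36 * 49 = 1764 = 21 mod 83
    21 * 4 = 84 = 1 mod 83
  4^41 = 1 mod 83
Result 1: 4 is a quadratic residue mod 83.
4^41 mod 83 = 1

1


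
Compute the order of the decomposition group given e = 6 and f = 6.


|D_P| = e * f
= 6 * 6
= 36

36


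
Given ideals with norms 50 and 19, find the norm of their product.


N(IJ) = N(I) * N(J)
= 50 * 19
= 950

950


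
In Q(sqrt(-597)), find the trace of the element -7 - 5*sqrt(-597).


Tr(a + b*sqrt(d)) = (a + b*sqrt(d)) + (a - b*sqrt(d)) = 2a
= 2 * (-7)
= -14

-14


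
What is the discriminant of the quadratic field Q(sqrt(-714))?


For K = Q(sqrt(d)) with d squarefree: disc(K) = d if d = 1 mod 4, and disc(K) = 4d if d = 2 or 3 mod 4.
Here d = -714, and d mod 4 = 2.
d = 2 mod 4, not 1 (O_K = Z[sqrt(d)]), so disc(K) = 4d = 4 * (-714) = -2856

-2856


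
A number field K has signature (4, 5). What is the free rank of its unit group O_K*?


By Dirichlet's unit theorem:
rank = r1 + r2 - 1
= 4 + 5 - 1
= 8

8


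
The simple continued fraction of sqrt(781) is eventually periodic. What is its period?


Run the CF algorithm for sqrt(781).
a_0 = floor(sqrt(781)) = 27; set m_0=0, q_0=1.
Recurrence: m' = q*a - m,  q' = (d - m'^2)/q,  a' = floor((a_0 + m')/q').
  step 1: m=27, q=52, a=1
  step 2: m=25, q=3, a=17
  step 3: m=26, q=35, a=1
  step 4: m=9, q=20, a=1
  step 5: m=11, q=33, a=1
  step 6: m=22, q=9, a=5
  step 7: m=23, q=28, a=1
  step 8: m=5, q=27, a=1
  step 9: m=22, q=11, a=4
  step 10: m=22, q=27, a=1
  step 11: m=5, q=28, a=1
  step 12: m=23, q=9, a=5
  step 13: m=22, q=33, a=1
  step 14: m=11, q=20, a=1
  step 15: m=9, q=35, a=1
  step 16: m=26, q=3, a=17
  step 17: m=25, q=52, a=1
  step 18: m=27, q=1, a=54
a_18 = 2*a_0 = 54, so the period closes here.
sqrt(781) = [27; 1, 17, 1, 1, 1, 5, 1, 1, 4, 1, 1, 5, 1, 1, 1, 17, 1, 54]
Period length = 18

18


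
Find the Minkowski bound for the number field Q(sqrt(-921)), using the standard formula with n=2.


d = -921, d mod 4 = 3, so disc(K) = 4d = -3684; |disc(K)| = 3684
Imaginary quadratic field, so n = 2, s = r2 = 1, r1 = 0
M = (n!/n^n) * (4/pi)^s * sqrt(|disc(K)|) = (2!/2^2) * (4/pi)^1 * sqrt(3684)
= 0.5 * 1.273240 * 60.695964
= 38.6403

38.6403


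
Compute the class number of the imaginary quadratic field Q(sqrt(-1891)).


K = Q(sqrt(-1891)). d mod 4 = 1, so D = disc(K) = d = -1891
h(K) equals the number of primitive reduced positive-definite forms (a, b, c) = a*x^2 + b*x*y + c*y^2 with b^2 - 4ac = D,
where reduced means |b| <= a <= c, with b >= 0 whenever |b| = a or a = c, and primitive means gcd(a, b, c) = 1.
Reduced forces 3a^2 <= |D| = 1891, so 1 <= a <= 25; b must have the parity of D, and c = (b^2 - D)/(4a) must be an integer >= a.
Enumerate a = 1..25, b in [-a, a]:
  a=1: (1, 1, 473)  [1]
  a=2..4: none
  a=5: (5, -3, 95), (5, 3, 95)  [2]
  a=6..10: none
  a=11: (11, -1, 43), (11, 1, 43)  [2]
  a=12..16: none
  a=17: (17, -9, 29), (17, 9, 29)  [2]
  a=18: none
  a=19: (19, -3, 25), (19, 3, 25)  [2]
  a=20..22: none
  a=23: (23, 15, 23)  [1]
  a=24..25: none
Total reduced forms: 1 + 2 + 2 + 2 + 2 + 1 = 10
h = 10

10


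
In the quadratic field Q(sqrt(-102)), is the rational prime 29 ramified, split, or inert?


K = Q(sqrt(-102)). Since d mod 4 = 2, disc(K) = -408.
Check p | disc: -408 mod 29 = 27.
p does not divide disc. Compute Legendre symbol (d/p):
14^((29-1)/2) mod 29 = -1
(d/p) = -1, so p is inert: (p) stays prime with e=1, f=2, g=1.
Therefore p is inert.

inert


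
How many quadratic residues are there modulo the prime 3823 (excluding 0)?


For prime p, the number of non-zero quadratic residues is (p-1)/2.
= (3823-1)/2
= 1911

1911


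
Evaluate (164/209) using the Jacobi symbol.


Compute (164/209) via quadratic reciprocity:
  pull out 2: (2/209) = +1  (since 209 mod 8 = 1)
  pull out 2: (2/209) = +1  (since 209 mod 8 = 1)
  reciprocity: (41/209) -> +(209/41)
  reduce: (4/41)
  pull out 2: (2/41) = +1  (since 41 mod 8 = 1)
  pull out 2: (2/41) = +1  (since 41 mod 8 = 1)
  (1/41) = 1
Product of signs = 1

1


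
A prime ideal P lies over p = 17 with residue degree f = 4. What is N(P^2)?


N(P^a) = p^(a*f)
= 17^(2*4)
= 17^8
= 6975757441

6975757441


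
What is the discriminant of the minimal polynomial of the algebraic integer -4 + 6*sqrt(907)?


The element -4 + 6*sqrt(907) has minimal polynomial:
x^2 + 8*x - 32636
Discriminant = (8)^2 - 4*(-32636)
= 64 + 130544
= 130608

130608


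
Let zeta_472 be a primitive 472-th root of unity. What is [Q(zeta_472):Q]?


The degree equals Euler's totient phi(472).
472 = 2^3 * 59
phi(472) = 232

232


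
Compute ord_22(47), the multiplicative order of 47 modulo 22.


We want ord_22(47), the smallest k >= 1 with 47^k = 1 mod 22.
n = 22 = 2 * 11, phi(22) = 10; the order divides phi(n).
Divisors of 10: 1, 2, 5, 10
Repeated squaring mod 22: 47^1 = 3, 47^2 = 9, 47^4 = 15, 47^8 = 5
Test divisors in increasing order:
  k=1: 47^1 = 3 mod 22
  k=2: 47^2 = 9 mod 22
  k=5: 47^5 = 15 * 3 = 1 mod 22  <- first divisor giving 1
Order = 5

5


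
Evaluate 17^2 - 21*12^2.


x^2 - d*y^2
= 17^2 - 21*12^2
= 289 - 3024
= -2735

-2735


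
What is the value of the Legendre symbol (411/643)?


p = 643 is prime, so compute (411/643) with the reciprocity algorithm (Jacobi-symbol steps: pull out 2s via (2/n), flip via reciprocity, reduce):
  reciprocity: (411/643) -> -(643/411)
  reduce: (232/411)
  pull out 2: (2/411) = -1  (since 411 mod 8 = 3)
  pull out 2: (2/411) = -1  (since 411 mod 8 = 3)
  pull out 2: (2/411) = -1  (since 411 mod 8 = 3)
  reciprocity: (29/411) -> +(411/29)
  reduce: (5/29)
  reciprocity: (5/29) -> +(29/5)
  reduce: (4/5)
  pull out 2: (2/5) = -1  (since 5 mod 8 = 5)
  pull out 2: (2/5) = -1  (since 5 mod 8 = 5)
  (1/5) = 1
Product of signs = 1
(411/643) = 1

1


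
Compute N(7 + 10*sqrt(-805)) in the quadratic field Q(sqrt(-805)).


N(a + b*sqrt(d)) = a^2 - d*b^2
= (7)^2 - (-805)*(10)^2
= 49 + 80500
= 80549

80549


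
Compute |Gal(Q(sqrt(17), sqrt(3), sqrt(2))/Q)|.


The 3 square roots of distinct primes are multiplicatively independent over Q,
so [K:Q] = 2^3 and Gal(K/Q) is isomorphic to (Z/2Z)^3.
|Gal| = 2^3 = 8

8


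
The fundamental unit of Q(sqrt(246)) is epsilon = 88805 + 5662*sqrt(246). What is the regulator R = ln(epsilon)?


epsilon = 88805 + 5662*sqrt(246)
= 177610.0000
R = ln(177610.0000)
= 12.0873

12.0873


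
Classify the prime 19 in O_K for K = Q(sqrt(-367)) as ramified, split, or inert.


K = Q(sqrt(-367)). Since d mod 4 = 1, disc(K) = -367.
Check p | disc: -367 mod 19 = 13.
p does not divide disc. Compute Legendre symbol (d/p):
13^((19-1)/2) mod 19 = -1
(d/p) = -1, so p is inert: (p) stays prime with e=1, f=2, g=1.
Therefore p is inert.

inert


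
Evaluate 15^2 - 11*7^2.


x^2 - d*y^2
= 15^2 - 11*7^2
= 225 - 539
= -314

-314


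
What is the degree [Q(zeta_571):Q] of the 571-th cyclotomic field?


The degree equals Euler's totient phi(571).
571 = 571
phi(571) = 570

570


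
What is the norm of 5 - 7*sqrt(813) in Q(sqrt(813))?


N(a + b*sqrt(d)) = a^2 - d*b^2
= (5)^2 - (813)*(-7)^2
= 25 - 39837
= -39812

-39812


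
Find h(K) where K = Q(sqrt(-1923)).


K = Q(sqrt(-1923)). d mod 4 = 1, so D = disc(K) = d = -1923
h(K) equals the number of primitive reduced positive-definite forms (a, b, c) = a*x^2 + b*x*y + c*y^2 with b^2 - 4ac = D,
where reduced means |b| <= a <= c, with b >= 0 whenever |b| = a or a = c, and primitive means gcd(a, b, c) = 1.
Reduced forces 3a^2 <= |D| = 1923, so 1 <= a <= 25; b must have the parity of D, and c = (b^2 - D)/(4a) must be an integer >= a.
Enumerate a = 1..25, b in [-a, a]:
  a=1: (1, 1, 481)  [1]
  a=2: none
  a=3: (3, 3, 161)  [1]
  a=4..6: none
  a=7: (7, -3, 69), (7, 3, 69)  [2]
  a=8..12: none
  a=13: (13, -1, 37), (13, 1, 37)  [2]
  a=14..16: none
  a=17: (17, -7, 29), (17, 7, 29)  [2]
  a=18..20: none
  a=21: (21, -3, 23), (21, 3, 23)  [2]
  a=22..25: none
Total reduced forms: 1 + 1 + 2 + 2 + 2 + 2 = 10
h = 10

10


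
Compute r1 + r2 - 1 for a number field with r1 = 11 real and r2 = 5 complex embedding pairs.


By Dirichlet's unit theorem:
rank = r1 + r2 - 1
= 11 + 5 - 1
= 15

15


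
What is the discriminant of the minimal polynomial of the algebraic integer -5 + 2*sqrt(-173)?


The element -5 + 2*sqrt(-173) has minimal polynomial:
x^2 + 10*x + 717
Discriminant = (10)^2 - 4*(717)
= 100 - 2868
= -2768

-2768


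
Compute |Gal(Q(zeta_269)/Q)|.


|Gal(Q(zeta_269)/Q)| = phi(269)
= 268

268


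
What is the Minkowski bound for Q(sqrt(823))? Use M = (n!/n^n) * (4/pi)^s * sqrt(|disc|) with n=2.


d = 823, d mod 4 = 3, so disc(K) = 4d = 3292; |disc(K)| = 3292
Real quadratic field, so n = 2, s = r2 = 0, r1 = 2
M = (n!/n^n) * (4/pi)^s * sqrt(|disc(K)|) = (2!/2^2) * (4/pi)^0 * sqrt(3292)
= 0.5 * 1.000000 * 57.375953
= 28.6880

28.6880


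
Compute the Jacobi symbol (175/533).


Compute (175/533) via quadratic reciprocity:
  reciprocity: (175/533) -> +(533/175)
  reduce: (8/175)
  pull out 2: (2/175) = +1  (since 175 mod 8 = 7)
  pull out 2: (2/175) = +1  (since 175 mod 8 = 7)
  pull out 2: (2/175) = +1  (since 175 mod 8 = 7)
  (1/175) = 1
Product of signs = 1

1


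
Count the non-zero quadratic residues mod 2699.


For prime p, the number of non-zero quadratic residues is (p-1)/2.
= (2699-1)/2
= 1349

1349


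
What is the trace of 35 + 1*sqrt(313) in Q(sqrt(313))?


Tr(a + b*sqrt(d)) = (a + b*sqrt(d)) + (a - b*sqrt(d)) = 2a
= 2 * (35)
= 70

70


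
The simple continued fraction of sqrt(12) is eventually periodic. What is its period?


Run the CF algorithm for sqrt(12).
a_0 = floor(sqrt(12)) = 3; set m_0=0, q_0=1.
Recurrence: m' = q*a - m,  q' = (d - m'^2)/q,  a' = floor((a_0 + m')/q').
  step 1: m=3, q=3, a=2
  step 2: m=3, q=1, a=6
a_2 = 2*a_0 = 6, so the period closes here.
sqrt(12) = [3; 2, 6]
Period length = 2

2


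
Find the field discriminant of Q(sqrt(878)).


For K = Q(sqrt(d)) with d squarefree: disc(K) = d if d = 1 mod 4, and disc(K) = 4d if d = 2 or 3 mod 4.
Here d = 878, and d mod 4 = 2.
d = 2 mod 4, not 1 (O_K = Z[sqrt(d)]), so disc(K) = 4d = 4 * (878) = 3512

3512


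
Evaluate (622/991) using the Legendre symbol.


p = 991 is prime, so compute (622/991) with the reciprocity algorithm (Jacobi-symbol steps: pull out 2s via (2/n), flip via reciprocity, reduce):
  pull out 2: (2/991) = +1  (since 991 mod 8 = 7)
  reciprocity: (311/991) -> -(991/311)
  reduce: (58/311)
  pull out 2: (2/311) = +1  (since 311 mod 8 = 7)
  reciprocity: (29/311) -> +(311/29)
  reduce: (21/29)
  reciprocity: (21/29) -> +(29/21)
  reduce: (8/21)
  pull out 2: (2/21) = -1  (since 21 mod 8 = 5)
  pull out 2: (2/21) = -1  (since 21 mod 8 = 5)
  pull out 2: (2/21) = -1  (since 21 mod 8 = 5)
  (1/21) = 1
Product of signs = 1
(622/991) = 1

1


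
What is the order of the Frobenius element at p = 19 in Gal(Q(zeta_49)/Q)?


The Frobenius at p in Gal(Q(zeta_n)/Q) = (Z/nZ)* is the class of p, so its order is ord_49(19), the smallest k >= 1 with 19^k = 1 mod 49.
n = 49 = 7^2, phi(49) = 42; the order divides phi(n).
Divisors of 42: 1, 2, 3, 6, 7, 14, 21, 42
Repeated squaring mod 49: 19^1 = 19, 19^2 = 18, 19^4 = 30, 19^8 = 18, 19^16 = 30, 19^32 = 18
Test divisors in increasing order:
  k=1: 19^1 = 19 mod 49
  k=2: 19^2 = 18 mod 49
  k=3: 19^3 = 18 * 19 = 48 mod 49
  k=6: 19^6 = 30 * 18 = 1 mod 49  <- first divisor giving 1
Order = 6

6


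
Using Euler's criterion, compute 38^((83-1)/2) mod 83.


p = 83 is prime and the exponent is (p-1)/2 = 41, so by Euler's criterion 38^41 = (38/83) = +1 or -1 mod 83.
Compute by square-and-multiply:
  41 = 32 + 8 + 1 (binary 101001)
  Repeated squaring mod 83: 38^1 = 38, 38^2 = 33, 38^4 = 10, 38^8 = 17, 38^16 = 40, 38^32 = 23
  38^41 = 38^32 * 38^8 * 38^1 = 23 * 17 * 38 mod 83
    23 * 17 = 391 = 59 mod 83
    59 * 38 = 2242 = 1 mod 83
  38^41 = 1 mod 83
Result 1: 38 is a quadratic residue mod 83.
38^41 mod 83 = 1

1


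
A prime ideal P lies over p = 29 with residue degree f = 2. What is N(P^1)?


N(P^a) = p^(a*f)
= 29^(1*2)
= 29^2
= 841

841


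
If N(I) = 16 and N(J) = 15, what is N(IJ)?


N(IJ) = N(I) * N(J)
= 16 * 15
= 240

240


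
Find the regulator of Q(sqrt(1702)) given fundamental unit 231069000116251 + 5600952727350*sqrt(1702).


epsilon = 231069000116251 + 5600952727350*sqrt(1702)
= 4.6214e+14
R = ln(4.6214e+14)
= 33.7669

33.7669


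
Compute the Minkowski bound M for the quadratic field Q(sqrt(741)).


d = 741, d mod 4 = 1, so disc(K) = d = 741; |disc(K)| = 741
Real quadratic field, so n = 2, s = r2 = 0, r1 = 2
M = (n!/n^n) * (4/pi)^s * sqrt(|disc(K)|) = (2!/2^2) * (4/pi)^0 * sqrt(741)
= 0.5 * 1.000000 * 27.221315
= 13.6107

13.6107


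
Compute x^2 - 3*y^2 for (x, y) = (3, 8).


x^2 - d*y^2
= 3^2 - 3*8^2
= 9 - 192
= -183

-183


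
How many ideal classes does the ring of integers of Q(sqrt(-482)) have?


K = Q(sqrt(-482)). d mod 4 = 2, so D = disc(K) = 4d = -1928
h(K) equals the number of primitive reduced positive-definite forms (a, b, c) = a*x^2 + b*x*y + c*y^2 with b^2 - 4ac = D,
where reduced means |b| <= a <= c, with b >= 0 whenever |b| = a or a = c, and primitive means gcd(a, b, c) = 1.
Reduced forces 3a^2 <= |D| = 1928, so 1 <= a <= 25; b must have the parity of D, and c = (b^2 - D)/(4a) must be an integer >= a.
Enumerate a = 1..25, b in [-a, a]:
  a=1: (1, 0, 482)  [1]
  a=2: (2, 0, 241)  [1]
  a=3: (3, -2, 161), (3, 2, 161)  [2]
  a=4..5: none
  a=6: (6, -4, 81), (6, 4, 81)  [2]
  a=7: (7, -2, 69), (7, 2, 69)  [2]
  a=8: none
  a=9: (9, -4, 54), (9, 4, 54)  [2]
  a=10..12: none
  a=13: (13, -10, 39), (13, 10, 39)  [2]
  a=14: (14, -12, 37), (14, 12, 37)  [2]
  a=15..17: none
  a=18: (18, -4, 27), (18, 4, 27)  [2]
  a=19..20: none
  a=21: (21, -16, 26), (21, -2, 23), (21, 2, 23), (21, 16, 26)  [4]
  a=22..25: none
Total reduced forms: 1 + 1 + 2 + 2 + 2 + 2 + 2 + 2 + 2 + 4 = 20
h = 20

20


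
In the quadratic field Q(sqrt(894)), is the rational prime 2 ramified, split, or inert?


K = Q(sqrt(894)). Since d mod 4 = 2, disc(K) = 3576.
Check p | disc: 3576 mod 2 = 0.
p divides disc, so p ramifies: (p) = P^2 with e=2, f=1, g=1.
Therefore p is ramified.

ramified


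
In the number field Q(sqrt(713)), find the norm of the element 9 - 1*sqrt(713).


N(a + b*sqrt(d)) = a^2 - d*b^2
= (9)^2 - (713)*(-1)^2
= 81 - 713
= -632

-632


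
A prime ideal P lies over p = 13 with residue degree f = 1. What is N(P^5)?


N(P^a) = p^(a*f)
= 13^(5*1)
= 13^5
= 371293

371293


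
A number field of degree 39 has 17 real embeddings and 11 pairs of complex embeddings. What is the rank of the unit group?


By Dirichlet's unit theorem:
rank = r1 + r2 - 1
= 17 + 11 - 1
= 27

27


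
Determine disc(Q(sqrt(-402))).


For K = Q(sqrt(d)) with d squarefree: disc(K) = d if d = 1 mod 4, and disc(K) = 4d if d = 2 or 3 mod 4.
Here d = -402, and d mod 4 = 2.
d = 2 mod 4, not 1 (O_K = Z[sqrt(d)]), so disc(K) = 4d = 4 * (-402) = -1608

-1608


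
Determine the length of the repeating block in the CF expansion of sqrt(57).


Run the CF algorithm for sqrt(57).
a_0 = floor(sqrt(57)) = 7; set m_0=0, q_0=1.
Recurrence: m' = q*a - m,  q' = (d - m'^2)/q,  a' = floor((a_0 + m')/q').
  step 1: m=7, q=8, a=1
  step 2: m=1, q=7, a=1
  step 3: m=6, q=3, a=4
  step 4: m=6, q=7, a=1
  step 5: m=1, q=8, a=1
  step 6: m=7, q=1, a=14
a_6 = 2*a_0 = 14, so the period closes here.
sqrt(57) = [7; 1, 1, 4, 1, 1, 14]
Period length = 6

6


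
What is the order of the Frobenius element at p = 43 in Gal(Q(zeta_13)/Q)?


The Frobenius at p in Gal(Q(zeta_n)/Q) = (Z/nZ)* is the class of p, so its order is ord_13(43), the smallest k >= 1 with 43^k = 1 mod 13.
n = 13 = 13, phi(13) = 12; the order divides phi(n).
Divisors of 12: 1, 2, 3, 4, 6, 12
Repeated squaring mod 13: 43^1 = 4, 43^2 = 3, 43^4 = 9, 43^8 = 3
Test divisors in increasing order:
  k=1: 43^1 = 4 mod 13
  k=2: 43^2 = 3 mod 13
  k=3: 43^3 = 3 * 4 = 12 mod 13
  k=4: 43^4 = 9 mod 13
  k=6: 43^6 = 9 * 3 = 1 mod 13  <- first divisor giving 1
Order = 6

6


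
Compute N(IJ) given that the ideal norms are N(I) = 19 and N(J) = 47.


N(IJ) = N(I) * N(J)
= 19 * 47
= 893

893


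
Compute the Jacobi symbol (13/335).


Compute (13/335) via quadratic reciprocity:
  reciprocity: (13/335) -> +(335/13)
  reduce: (10/13)
  pull out 2: (2/13) = -1  (since 13 mod 8 = 5)
  reciprocity: (5/13) -> +(13/5)
  reduce: (3/5)
  reciprocity: (3/5) -> +(5/3)
  reduce: (2/3)
  pull out 2: (2/3) = -1  (since 3 mod 8 = 3)
  (1/3) = 1
Product of signs = 1

1


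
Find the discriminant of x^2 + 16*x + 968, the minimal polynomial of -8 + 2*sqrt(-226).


The element -8 + 2*sqrt(-226) has minimal polynomial:
x^2 + 16*x + 968
Discriminant = (16)^2 - 4*(968)
= 256 - 3872
= -3616

-3616


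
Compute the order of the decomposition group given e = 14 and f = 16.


|D_P| = e * f
= 14 * 16
= 224

224


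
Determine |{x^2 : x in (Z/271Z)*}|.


For prime p, the number of non-zero quadratic residues is (p-1)/2.
= (271-1)/2
= 135

135


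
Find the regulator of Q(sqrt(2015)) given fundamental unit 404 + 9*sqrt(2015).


epsilon = 404 + 9*sqrt(2015)
= 807.9988
R = ln(807.9988)
= 6.6946

6.6946


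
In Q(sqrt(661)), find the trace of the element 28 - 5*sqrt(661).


Tr(a + b*sqrt(d)) = (a + b*sqrt(d)) + (a - b*sqrt(d)) = 2a
= 2 * (28)
= 56

56


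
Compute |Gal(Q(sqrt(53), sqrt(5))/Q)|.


The 2 square roots of distinct primes are multiplicatively independent over Q,
so [K:Q] = 2^2 and Gal(K/Q) is isomorphic to (Z/2Z)^2.
|Gal| = 2^2 = 4

4


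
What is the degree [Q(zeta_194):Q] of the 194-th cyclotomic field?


The degree equals Euler's totient phi(194).
194 = 2 * 97
phi(194) = 96

96


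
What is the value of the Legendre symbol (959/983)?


p = 983 is prime, so compute (959/983) with the reciprocity algorithm (Jacobi-symbol steps: pull out 2s via (2/n), flip via reciprocity, reduce):
  reciprocity: (959/983) -> -(983/959)
  reduce: (24/959)
  pull out 2: (2/959) = +1  (since 959 mod 8 = 7)
  pull out 2: (2/959) = +1  (since 959 mod 8 = 7)
  pull out 2: (2/959) = +1  (since 959 mod 8 = 7)
  reciprocity: (3/959) -> -(959/3)
  reduce: (2/3)
  pull out 2: (2/3) = -1  (since 3 mod 8 = 3)
  (1/3) = 1
Product of signs = -1
(959/983) = -1

-1


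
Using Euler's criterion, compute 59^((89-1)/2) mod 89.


p = 89 is prime and the exponent is (p-1)/2 = 44, so by Euler's criterion 59^44 = (59/89) = +1 or -1 mod 89.
Compute by square-and-multiply:
  44 = 32 + 8 + 4 (binary 101100)
  Repeated squaring mod 89: 59^1 = 59, 59^2 = 10, 59^4 = 11, 59^8 = 32, 59^16 = 45, 59^32 = 67
  59^44 = 59^32 * 59^8 * 59^4 = 67 * 32 * 11 mod 89
    67 * 32 = 2144 = 8 mod 89
    8 * 11 = 88 = 88 mod 89
  59^44 = 88 mod 89
Result 88 = p - 1 = -1 mod 89: 59 is a quadratic non-residue mod 89. As a residue in [0, p-1] the value is 88.
59^44 mod 89 = 88

88


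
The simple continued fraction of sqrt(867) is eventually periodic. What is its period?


Run the CF algorithm for sqrt(867).
a_0 = floor(sqrt(867)) = 29; set m_0=0, q_0=1.
Recurrence: m' = q*a - m,  q' = (d - m'^2)/q,  a' = floor((a_0 + m')/q').
  step 1: m=29, q=26, a=2
  step 2: m=23, q=13, a=4
  step 3: m=29, q=2, a=29
  step 4: m=29, q=13, a=4
  step 5: m=23, q=26, a=2
  step 6: m=29, q=1, a=58
a_6 = 2*a_0 = 58, so the period closes here.
sqrt(867) = [29; 2, 4, 29, 4, 2, 58]
Period length = 6

6


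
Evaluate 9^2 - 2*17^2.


x^2 - d*y^2
= 9^2 - 2*17^2
= 81 - 578
= -497

-497


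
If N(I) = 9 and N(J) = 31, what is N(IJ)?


N(IJ) = N(I) * N(J)
= 9 * 31
= 279

279


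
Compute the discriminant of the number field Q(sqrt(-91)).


For K = Q(sqrt(d)) with d squarefree: disc(K) = d if d = 1 mod 4, and disc(K) = 4d if d = 2 or 3 mod 4.
Here d = -91, and d mod 4 = 1.
d = 1 mod 4 (O_K = Z[(1+sqrt(d))/2]), so disc(K) = d = -91

-91


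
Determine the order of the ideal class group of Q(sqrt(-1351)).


K = Q(sqrt(-1351)). d mod 4 = 1, so D = disc(K) = d = -1351
h(K) equals the number of primitive reduced positive-definite forms (a, b, c) = a*x^2 + b*x*y + c*y^2 with b^2 - 4ac = D,
where reduced means |b| <= a <= c, with b >= 0 whenever |b| = a or a = c, and primitive means gcd(a, b, c) = 1.
Reduced forces 3a^2 <= |D| = 1351, so 1 <= a <= 21; b must have the parity of D, and c = (b^2 - D)/(4a) must be an integer >= a.
Enumerate a = 1..21, b in [-a, a]:
  a=1: (1, 1, 338)  [1]
  a=2: (2, -1, 169), (2, 1, 169)  [2]
  a=3: none
  a=4: (4, -3, 85), (4, 3, 85)  [2]
  a=5: (5, -3, 68), (5, 3, 68)  [2]
  a=6: none
  a=7: (7, 7, 50)  [1]
  a=8: (8, -5, 43), (8, 5, 43)  [2]
  a=9: none
  a=10: (10, -7, 35), (10, -3, 34), (10, 3, 34), (10, 7, 35)  [4]
  a=11..12: none
  a=13: (13, -1, 26), (13, 1, 26)  [2]
  a=14: (14, -7, 25), (14, 7, 25)  [2]
  a=15: none
  a=16: (16, -11, 23), (16, 11, 23)  [2]
  a=17: (17, -3, 20), (17, 3, 20)  [2]
  a=18: none
  a=19: (19, -13, 20), (19, 13, 20)  [2]
  a=20..21: none
Total reduced forms: 1 + 2 + 2 + 2 + 1 + 2 + 4 + 2 + 2 + 2 + 2 + 2 = 24
h = 24

24


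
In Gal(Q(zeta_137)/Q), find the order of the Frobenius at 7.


The Frobenius at p in Gal(Q(zeta_n)/Q) = (Z/nZ)* is the class of p, so its order is ord_137(7), the smallest k >= 1 with 7^k = 1 mod 137.
n = 137 = 137, phi(137) = 136; the order divides phi(n).
Divisors of 136: 1, 2, 4, 8, 17, 34, 68, 136
Repeated squaring mod 137: 7^1 = 7, 7^2 = 49, 7^4 = 72, 7^8 = 115, 7^16 = 73, 7^32 = 123, 7^64 = 59, 7^128 = 56
Test divisors in increasing order:
  k=1: 7^1 = 7 mod 137
  k=2: 7^2 = 49 mod 137
  k=4: 7^4 = 72 mod 137
  k=8: 7^8 = 115 mod 137
  k=17: 7^17 = 73 * 7 = 100 mod 137
  k=34: 7^34 = 123 * 49 = 136 mod 137
  k=68: 7^68 = 59 * 72 = 1 mod 137  <- first divisor giving 1
Order = 68

68


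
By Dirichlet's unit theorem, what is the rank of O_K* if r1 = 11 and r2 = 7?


By Dirichlet's unit theorem:
rank = r1 + r2 - 1
= 11 + 7 - 1
= 17

17


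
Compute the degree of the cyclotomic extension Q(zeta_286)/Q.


The degree equals Euler's totient phi(286).
286 = 2 * 11 * 13
phi(286) = 120

120


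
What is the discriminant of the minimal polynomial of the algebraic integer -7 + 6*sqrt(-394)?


The element -7 + 6*sqrt(-394) has minimal polynomial:
x^2 + 14*x + 14233
Discriminant = (14)^2 - 4*(14233)
= 196 - 56932
= -56736

-56736


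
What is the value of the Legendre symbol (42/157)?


p = 157 is prime, so compute (42/157) with the reciprocity algorithm (Jacobi-symbol steps: pull out 2s via (2/n), flip via reciprocity, reduce):
  pull out 2: (2/157) = -1  (since 157 mod 8 = 5)
  reciprocity: (21/157) -> +(157/21)
  reduce: (10/21)
  pull out 2: (2/21) = -1  (since 21 mod 8 = 5)
  reciprocity: (5/21) -> +(21/5)
  reduce: (1/5)
  (1/5) = 1
Product of signs = 1
(42/157) = 1

1


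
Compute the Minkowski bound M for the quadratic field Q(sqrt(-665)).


d = -665, d mod 4 = 3, so disc(K) = 4d = -2660; |disc(K)| = 2660
Imaginary quadratic field, so n = 2, s = r2 = 1, r1 = 0
M = (n!/n^n) * (4/pi)^s * sqrt(|disc(K)|) = (2!/2^2) * (4/pi)^1 * sqrt(2660)
= 0.5 * 1.273240 * 51.575188
= 32.8338

32.8338


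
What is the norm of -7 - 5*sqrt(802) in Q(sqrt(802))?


N(a + b*sqrt(d)) = a^2 - d*b^2
= (-7)^2 - (802)*(-5)^2
= 49 - 20050
= -20001

-20001


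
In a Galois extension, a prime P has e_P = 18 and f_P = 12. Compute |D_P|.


|D_P| = e * f
= 18 * 12
= 216

216


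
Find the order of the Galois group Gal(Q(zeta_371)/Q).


|Gal(Q(zeta_371)/Q)| = phi(371)
= 312

312


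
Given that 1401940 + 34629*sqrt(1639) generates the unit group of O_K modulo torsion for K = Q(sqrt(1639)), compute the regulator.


epsilon = 1401940 + 34629*sqrt(1639)
= 2.8039e+06
R = ln(2.8039e+06)
= 14.8465

14.8465


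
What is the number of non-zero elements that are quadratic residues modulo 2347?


For prime p, the number of non-zero quadratic residues is (p-1)/2.
= (2347-1)/2
= 1173

1173


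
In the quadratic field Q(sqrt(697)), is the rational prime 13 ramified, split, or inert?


K = Q(sqrt(697)). Since d mod 4 = 1, disc(K) = 697.
Check p | disc: 697 mod 13 = 8.
p does not divide disc. Compute Legendre symbol (d/p):
8^((13-1)/2) mod 13 = -1
(d/p) = -1, so p is inert: (p) stays prime with e=1, f=2, g=1.
Therefore p is inert.

inert


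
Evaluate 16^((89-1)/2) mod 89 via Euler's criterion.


p = 89 is prime and the exponent is (p-1)/2 = 44, so by Euler's criterion 16^44 = (16/89) = +1 or -1 mod 89.
Compute by square-and-multiply:
  44 = 32 + 8 + 4 (binary 101100)
  Repeated squaring mod 89: 16^1 = 16, 16^2 = 78, 16^4 = 32, 16^8 = 45, 16^16 = 67, 16^32 = 39
  16^44 = 16^32 * 16^8 * 16^4 = 39 * 45 * 32 mod 89
    39 * 45 = 1755 = 64 mod 89
    64 * 32 = 2048 = 1 mod 89
  16^44 = 1 mod 89
Result 1: 16 is a quadratic residue mod 89.
16^44 mod 89 = 1

1


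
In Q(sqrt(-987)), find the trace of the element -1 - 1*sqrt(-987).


Tr(a + b*sqrt(d)) = (a + b*sqrt(d)) + (a - b*sqrt(d)) = 2a
= 2 * (-1)
= -2

-2


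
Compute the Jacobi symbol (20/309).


Compute (20/309) via quadratic reciprocity:
  pull out 2: (2/309) = -1  (since 309 mod 8 = 5)
  pull out 2: (2/309) = -1  (since 309 mod 8 = 5)
  reciprocity: (5/309) -> +(309/5)
  reduce: (4/5)
  pull out 2: (2/5) = -1  (since 5 mod 8 = 5)
  pull out 2: (2/5) = -1  (since 5 mod 8 = 5)
  (1/5) = 1
Product of signs = 1

1


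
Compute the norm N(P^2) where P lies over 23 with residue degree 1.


N(P^a) = p^(a*f)
= 23^(2*1)
= 23^2
= 529

529


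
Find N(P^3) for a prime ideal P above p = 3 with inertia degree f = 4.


N(P^a) = p^(a*f)
= 3^(3*4)
= 3^12
= 531441

531441


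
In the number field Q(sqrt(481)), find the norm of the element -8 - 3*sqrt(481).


N(a + b*sqrt(d)) = a^2 - d*b^2
= (-8)^2 - (481)*(-3)^2
= 64 - 4329
= -4265

-4265


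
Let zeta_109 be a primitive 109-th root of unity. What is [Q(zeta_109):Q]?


The degree equals Euler's totient phi(109).
109 = 109
phi(109) = 108

108


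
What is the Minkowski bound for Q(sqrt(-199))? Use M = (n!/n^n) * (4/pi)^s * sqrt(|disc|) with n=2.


d = -199, d mod 4 = 1, so disc(K) = d = -199; |disc(K)| = 199
Imaginary quadratic field, so n = 2, s = r2 = 1, r1 = 0
M = (n!/n^n) * (4/pi)^s * sqrt(|disc(K)|) = (2!/2^2) * (4/pi)^1 * sqrt(199)
= 0.5 * 1.273240 * 14.106736
= 8.9806

8.9806


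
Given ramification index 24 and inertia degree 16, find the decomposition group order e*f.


|D_P| = e * f
= 24 * 16
= 384

384


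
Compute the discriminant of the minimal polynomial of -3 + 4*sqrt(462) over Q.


The element -3 + 4*sqrt(462) has minimal polynomial:
x^2 + 6*x - 7383
Discriminant = (6)^2 - 4*(-7383)
= 36 + 29532
= 29568

29568


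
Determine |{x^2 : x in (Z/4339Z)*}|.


For prime p, the number of non-zero quadratic residues is (p-1)/2.
= (4339-1)/2
= 2169

2169


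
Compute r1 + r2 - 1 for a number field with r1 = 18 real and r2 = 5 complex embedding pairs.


By Dirichlet's unit theorem:
rank = r1 + r2 - 1
= 18 + 5 - 1
= 22

22


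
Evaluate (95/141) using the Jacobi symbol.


Compute (95/141) via quadratic reciprocity:
  reciprocity: (95/141) -> +(141/95)
  reduce: (46/95)
  pull out 2: (2/95) = +1  (since 95 mod 8 = 7)
  reciprocity: (23/95) -> -(95/23)
  reduce: (3/23)
  reciprocity: (3/23) -> -(23/3)
  reduce: (2/3)
  pull out 2: (2/3) = -1  (since 3 mod 8 = 3)
  (1/3) = 1
Product of signs = -1

-1


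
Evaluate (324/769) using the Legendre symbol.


p = 769 is prime, so compute (324/769) with the reciprocity algorithm (Jacobi-symbol steps: pull out 2s via (2/n), flip via reciprocity, reduce):
  pull out 2: (2/769) = +1  (since 769 mod 8 = 1)
  pull out 2: (2/769) = +1  (since 769 mod 8 = 1)
  reciprocity: (81/769) -> +(769/81)
  reduce: (40/81)
  pull out 2: (2/81) = +1  (since 81 mod 8 = 1)
  pull out 2: (2/81) = +1  (since 81 mod 8 = 1)
  pull out 2: (2/81) = +1  (since 81 mod 8 = 1)
  reciprocity: (5/81) -> +(81/5)
  reduce: (1/5)
  (1/5) = 1
Product of signs = 1
(324/769) = 1

1


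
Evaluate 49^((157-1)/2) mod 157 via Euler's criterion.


p = 157 is prime and the exponent is (p-1)/2 = 78, so by Euler's criterion 49^78 = (49/157) = +1 or -1 mod 157.
Compute by square-and-multiply:
  78 = 64 + 8 + 4 + 2 (binary 1001110)
  Repeated squaring mod 157: 49^1 = 49, 49^2 = 46, 49^4 = 75, 49^8 = 130, 49^16 = 101, 49^32 = 153, 49^64 = 16
  49^78 = 49^64 * 49^8 * 49^4 * 49^2 = 16 * 130 * 75 * 46 mod 157
    16 * 130 = 2080 = 39 mod 157
    39 * 75 = 2925 = 99 mod 157
    99 * 46 = 4554 = 1 mod 157
  49^78 = 1 mod 157
Result 1: 49 is a quadratic residue mod 157.
49^78 mod 157 = 1

1


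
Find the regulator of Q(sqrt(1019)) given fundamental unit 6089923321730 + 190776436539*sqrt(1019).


epsilon = 6089923321730 + 190776436539*sqrt(1019)
= 1.2180e+13
R = ln(1.2180e+13)
= 30.1308

30.1308


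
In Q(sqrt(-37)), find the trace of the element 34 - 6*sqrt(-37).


Tr(a + b*sqrt(d)) = (a + b*sqrt(d)) + (a - b*sqrt(d)) = 2a
= 2 * (34)
= 68

68


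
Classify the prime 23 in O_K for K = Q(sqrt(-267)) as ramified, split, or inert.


K = Q(sqrt(-267)). Since d mod 4 = 1, disc(K) = -267.
Check p | disc: -267 mod 23 = 9.
p does not divide disc. Compute Legendre symbol (d/p):
9^((23-1)/2) mod 23 = 1
(d/p) = 1, so p splits: (p) = P*P' with e=1, f=1, g=2.
Therefore p is split.

split


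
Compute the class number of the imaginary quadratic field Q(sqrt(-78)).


K = Q(sqrt(-78)). d mod 4 = 2, so D = disc(K) = 4d = -312
h(K) equals the number of primitive reduced positive-definite forms (a, b, c) = a*x^2 + b*x*y + c*y^2 with b^2 - 4ac = D,
where reduced means |b| <= a <= c, with b >= 0 whenever |b| = a or a = c, and primitive means gcd(a, b, c) = 1.
Reduced forces 3a^2 <= |D| = 312, so 1 <= a <= 10; b must have the parity of D, and c = (b^2 - D)/(4a) must be an integer >= a.
Enumerate a = 1..10, b in [-a, a]:
  a=1: (1, 0, 78)  [1]
  a=2: (2, 0, 39)  [1]
  a=3: (3, 0, 26)  [1]
  a=4..5: none
  a=6: (6, 0, 13)  [1]
  a=7..10: none
Total reduced forms: 1 + 1 + 1 + 1 = 4
h = 4

4


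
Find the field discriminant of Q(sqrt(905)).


For K = Q(sqrt(d)) with d squarefree: disc(K) = d if d = 1 mod 4, and disc(K) = 4d if d = 2 or 3 mod 4.
Here d = 905, and d mod 4 = 1.
d = 1 mod 4 (O_K = Z[(1+sqrt(d))/2]), so disc(K) = d = 905

905


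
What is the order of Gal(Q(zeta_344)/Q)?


|Gal(Q(zeta_344)/Q)| = phi(344)
= 168

168


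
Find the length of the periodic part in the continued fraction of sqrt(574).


Run the CF algorithm for sqrt(574).
a_0 = floor(sqrt(574)) = 23; set m_0=0, q_0=1.
Recurrence: m' = q*a - m,  q' = (d - m'^2)/q,  a' = floor((a_0 + m')/q').
  step 1: m=23, q=45, a=1
  step 2: m=22, q=2, a=22
  step 3: m=22, q=45, a=1
  step 4: m=23, q=1, a=46
a_4 = 2*a_0 = 46, so the period closes here.
sqrt(574) = [23; 1, 22, 1, 46]
Period length = 4

4


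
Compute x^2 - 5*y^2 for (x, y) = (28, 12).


x^2 - d*y^2
= 28^2 - 5*12^2
= 784 - 720
= 64

64


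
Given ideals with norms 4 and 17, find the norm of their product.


N(IJ) = N(I) * N(J)
= 4 * 17
= 68

68


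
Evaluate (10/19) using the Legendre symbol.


p = 19 is prime, so compute (10/19) with the reciprocity algorithm (Jacobi-symbol steps: pull out 2s via (2/n), flip via reciprocity, reduce):
  pull out 2: (2/19) = -1  (since 19 mod 8 = 3)
  reciprocity: (5/19) -> +(19/5)
  reduce: (4/5)
  pull out 2: (2/5) = -1  (since 5 mod 8 = 5)
  pull out 2: (2/5) = -1  (since 5 mod 8 = 5)
  (1/5) = 1
Product of signs = -1
(10/19) = -1

-1


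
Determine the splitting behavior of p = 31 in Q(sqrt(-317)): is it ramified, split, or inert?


K = Q(sqrt(-317)). Since d mod 4 = 3, disc(K) = -1268.
Check p | disc: -1268 mod 31 = 3.
p does not divide disc. Compute Legendre symbol (d/p):
24^((31-1)/2) mod 31 = -1
(d/p) = -1, so p is inert: (p) stays prime with e=1, f=2, g=1.
Therefore p is inert.

inert


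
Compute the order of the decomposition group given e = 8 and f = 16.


|D_P| = e * f
= 8 * 16
= 128

128


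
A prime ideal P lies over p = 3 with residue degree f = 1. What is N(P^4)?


N(P^a) = p^(a*f)
= 3^(4*1)
= 3^4
= 81

81


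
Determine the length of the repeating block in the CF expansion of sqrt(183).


Run the CF algorithm for sqrt(183).
a_0 = floor(sqrt(183)) = 13; set m_0=0, q_0=1.
Recurrence: m' = q*a - m,  q' = (d - m'^2)/q,  a' = floor((a_0 + m')/q').
  step 1: m=13, q=14, a=1
  step 2: m=1, q=13, a=1
  step 3: m=12, q=3, a=8
  step 4: m=12, q=13, a=1
  step 5: m=1, q=14, a=1
  step 6: m=13, q=1, a=26
a_6 = 2*a_0 = 26, so the period closes here.
sqrt(183) = [13; 1, 1, 8, 1, 1, 26]
Period length = 6

6


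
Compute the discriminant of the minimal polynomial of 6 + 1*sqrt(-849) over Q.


The element 6 + 1*sqrt(-849) has minimal polynomial:
x^2 - 12*x + 885
Discriminant = (-12)^2 - 4*(885)
= 144 - 3540
= -3396

-3396


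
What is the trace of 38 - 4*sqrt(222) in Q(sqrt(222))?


Tr(a + b*sqrt(d)) = (a + b*sqrt(d)) + (a - b*sqrt(d)) = 2a
= 2 * (38)
= 76

76


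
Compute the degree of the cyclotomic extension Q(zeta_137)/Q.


The degree equals Euler's totient phi(137).
137 = 137
phi(137) = 136

136


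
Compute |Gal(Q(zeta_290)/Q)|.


|Gal(Q(zeta_290)/Q)| = phi(290)
= 112

112


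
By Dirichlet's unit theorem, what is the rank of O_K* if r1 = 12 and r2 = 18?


By Dirichlet's unit theorem:
rank = r1 + r2 - 1
= 12 + 18 - 1
= 29

29


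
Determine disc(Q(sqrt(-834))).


For K = Q(sqrt(d)) with d squarefree: disc(K) = d if d = 1 mod 4, and disc(K) = 4d if d = 2 or 3 mod 4.
Here d = -834, and d mod 4 = 2.
d = 2 mod 4, not 1 (O_K = Z[sqrt(d)]), so disc(K) = 4d = 4 * (-834) = -3336

-3336
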